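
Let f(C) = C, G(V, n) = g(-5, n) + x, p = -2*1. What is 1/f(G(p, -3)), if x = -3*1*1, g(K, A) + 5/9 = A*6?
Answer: -9/194 ≈ -0.046392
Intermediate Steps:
g(K, A) = -5/9 + 6*A (g(K, A) = -5/9 + A*6 = -5/9 + 6*A)
x = -3 (x = -3*1 = -3)
p = -2
G(V, n) = -32/9 + 6*n (G(V, n) = (-5/9 + 6*n) - 3 = -32/9 + 6*n)
1/f(G(p, -3)) = 1/(-32/9 + 6*(-3)) = 1/(-32/9 - 18) = 1/(-194/9) = -9/194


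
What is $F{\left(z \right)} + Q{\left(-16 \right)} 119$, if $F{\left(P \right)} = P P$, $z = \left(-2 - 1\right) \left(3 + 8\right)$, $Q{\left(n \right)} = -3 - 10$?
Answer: $-458$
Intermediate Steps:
$Q{\left(n \right)} = -13$
$z = -33$ ($z = \left(-3\right) 11 = -33$)
$F{\left(P \right)} = P^{2}$
$F{\left(z \right)} + Q{\left(-16 \right)} 119 = \left(-33\right)^{2} - 1547 = 1089 - 1547 = -458$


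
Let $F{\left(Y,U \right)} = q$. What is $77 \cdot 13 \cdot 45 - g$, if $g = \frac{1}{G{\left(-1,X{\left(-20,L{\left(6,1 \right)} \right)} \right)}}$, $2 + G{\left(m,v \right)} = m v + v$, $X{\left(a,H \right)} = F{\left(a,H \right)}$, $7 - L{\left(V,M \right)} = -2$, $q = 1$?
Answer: $\frac{90091}{2} \approx 45046.0$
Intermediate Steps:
$F{\left(Y,U \right)} = 1$
$L{\left(V,M \right)} = 9$ ($L{\left(V,M \right)} = 7 - -2 = 7 + 2 = 9$)
$X{\left(a,H \right)} = 1$
$G{\left(m,v \right)} = -2 + v + m v$ ($G{\left(m,v \right)} = -2 + \left(m v + v\right) = -2 + \left(v + m v\right) = -2 + v + m v$)
$g = - \frac{1}{2}$ ($g = \frac{1}{-2 + 1 - 1} = \frac{1}{-2} = - \frac{1}{2} \approx -0.5$)
$77 \cdot 13 \cdot 45 - g = 77 \cdot 13 \cdot 45 - - \frac{1}{2} = 1001 \cdot 45 + \frac{1}{2} = 45045 + \frac{1}{2} = \frac{90091}{2}$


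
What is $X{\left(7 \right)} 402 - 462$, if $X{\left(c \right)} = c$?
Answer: $2352$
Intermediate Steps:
$X{\left(7 \right)} 402 - 462 = 7 \cdot 402 - 462 = 2814 - 462 = 2352$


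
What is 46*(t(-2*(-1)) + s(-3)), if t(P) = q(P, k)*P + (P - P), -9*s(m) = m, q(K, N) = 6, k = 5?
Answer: 1702/3 ≈ 567.33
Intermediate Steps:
s(m) = -m/9
t(P) = 6*P (t(P) = 6*P + (P - P) = 6*P + 0 = 6*P)
46*(t(-2*(-1)) + s(-3)) = 46*(6*(-2*(-1)) - ⅑*(-3)) = 46*(6*2 + ⅓) = 46*(12 + ⅓) = 46*(37/3) = 1702/3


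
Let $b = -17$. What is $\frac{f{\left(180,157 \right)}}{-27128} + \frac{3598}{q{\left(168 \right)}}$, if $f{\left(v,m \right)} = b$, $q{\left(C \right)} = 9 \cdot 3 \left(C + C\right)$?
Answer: $\frac{109108}{274671} \approx 0.39723$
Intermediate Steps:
$q{\left(C \right)} = 54 C$ ($q{\left(C \right)} = 27 \cdot 2 C = 54 C$)
$f{\left(v,m \right)} = -17$
$\frac{f{\left(180,157 \right)}}{-27128} + \frac{3598}{q{\left(168 \right)}} = - \frac{17}{-27128} + \frac{3598}{54 \cdot 168} = \left(-17\right) \left(- \frac{1}{27128}\right) + \frac{3598}{9072} = \frac{17}{27128} + 3598 \cdot \frac{1}{9072} = \frac{17}{27128} + \frac{257}{648} = \frac{109108}{274671}$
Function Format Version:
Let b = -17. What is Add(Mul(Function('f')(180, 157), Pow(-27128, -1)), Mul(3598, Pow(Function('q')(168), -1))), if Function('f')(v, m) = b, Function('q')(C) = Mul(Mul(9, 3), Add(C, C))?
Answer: Rational(109108, 274671) ≈ 0.39723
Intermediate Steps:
Function('q')(C) = Mul(54, C) (Function('q')(C) = Mul(27, Mul(2, C)) = Mul(54, C))
Function('f')(v, m) = -17
Add(Mul(Function('f')(180, 157), Pow(-27128, -1)), Mul(3598, Pow(Function('q')(168), -1))) = Add(Mul(-17, Pow(-27128, -1)), Mul(3598, Pow(Mul(54, 168), -1))) = Add(Mul(-17, Rational(-1, 27128)), Mul(3598, Pow(9072, -1))) = Add(Rational(17, 27128), Mul(3598, Rational(1, 9072))) = Add(Rational(17, 27128), Rational(257, 648)) = Rational(109108, 274671)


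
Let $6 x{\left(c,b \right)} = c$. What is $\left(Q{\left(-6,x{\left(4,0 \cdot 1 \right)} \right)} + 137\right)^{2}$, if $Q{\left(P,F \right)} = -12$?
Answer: $15625$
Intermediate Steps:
$x{\left(c,b \right)} = \frac{c}{6}$
$\left(Q{\left(-6,x{\left(4,0 \cdot 1 \right)} \right)} + 137\right)^{2} = \left(-12 + 137\right)^{2} = 125^{2} = 15625$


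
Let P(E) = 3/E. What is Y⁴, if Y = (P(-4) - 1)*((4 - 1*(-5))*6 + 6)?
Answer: 121550625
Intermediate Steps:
Y = -105 (Y = (3/(-4) - 1)*((4 - 1*(-5))*6 + 6) = (3*(-¼) - 1)*((4 + 5)*6 + 6) = (-¾ - 1)*(9*6 + 6) = -7*(54 + 6)/4 = -7/4*60 = -105)
Y⁴ = (-105)⁴ = 121550625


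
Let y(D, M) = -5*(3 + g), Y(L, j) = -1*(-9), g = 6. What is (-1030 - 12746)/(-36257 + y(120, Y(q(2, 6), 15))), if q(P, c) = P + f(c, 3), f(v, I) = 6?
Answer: 984/2593 ≈ 0.37948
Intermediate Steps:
q(P, c) = 6 + P (q(P, c) = P + 6 = 6 + P)
Y(L, j) = 9
y(D, M) = -45 (y(D, M) = -5*(3 + 6) = -5*9 = -45)
(-1030 - 12746)/(-36257 + y(120, Y(q(2, 6), 15))) = (-1030 - 12746)/(-36257 - 45) = -13776/(-36302) = -13776*(-1/36302) = 984/2593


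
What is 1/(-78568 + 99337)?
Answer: 1/20769 ≈ 4.8149e-5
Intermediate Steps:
1/(-78568 + 99337) = 1/20769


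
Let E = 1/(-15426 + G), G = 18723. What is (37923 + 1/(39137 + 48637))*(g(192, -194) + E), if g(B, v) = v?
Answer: -2129063303666651/289390878 ≈ -7.3570e+6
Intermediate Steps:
E = 1/3297 (E = 1/(-15426 + 18723) = 1/3297 ≈ 0.00030331)
(37923 + 1/(39137 + 48637))*(g(192, -194) + E) = (37923 + 1/(39137 + 48637))*(-194 + 1/3297) = (37923 + 1/87774)*(-639617/3297) = (3328653403/87774)*(-639617/3297) = -2129063303666651/289390878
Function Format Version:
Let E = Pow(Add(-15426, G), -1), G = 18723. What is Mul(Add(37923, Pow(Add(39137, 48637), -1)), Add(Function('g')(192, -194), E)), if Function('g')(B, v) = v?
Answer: Rational(-2129063303666651, 289390878) ≈ -7.3570e+6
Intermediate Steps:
E = Rational(1, 3297) (E = Pow(Add(-15426, 18723), -1) = Pow(3297, -1) = Rational(1, 3297) ≈ 0.00030331)
Mul(Add(37923, Pow(Add(39137, 48637), -1)), Add(Function('g')(192, -194), E)) = Mul(Add(37923, Pow(Add(39137, 48637), -1)), Add(-194, Rational(1, 3297))) = Mul(Add(37923, Pow(87774, -1)), Rational(-639617, 3297)) = Mul(Add(37923, Rational(1, 87774)), Rational(-639617, 3297)) = Mul(Rational(3328653403, 87774), Rational(-639617, 3297)) = Rational(-2129063303666651, 289390878)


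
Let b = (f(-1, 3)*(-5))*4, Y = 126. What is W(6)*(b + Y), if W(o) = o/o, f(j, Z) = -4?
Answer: 206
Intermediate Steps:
W(o) = 1
b = 80 (b = -4*(-5)*4 = 20*4 = 80)
W(6)*(b + Y) = 1*(80 + 126) = 1*206 = 206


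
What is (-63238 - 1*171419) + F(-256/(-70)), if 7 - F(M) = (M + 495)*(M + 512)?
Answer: -602437994/1225 ≈ -4.9179e+5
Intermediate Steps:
F(M) = 7 - (495 + M)*(512 + M) (F(M) = 7 - (M + 495)*(M + 512) = 7 - (495 + M)*(512 + M))
(-63238 - 1*171419) + F(-256/(-70)) = (-63238 - 1*171419) + (-253433 - (-256/(-70))² - (-257792)/(-70)) = (-63238 - 171419) + (-253433 - (-256*(-1/70))² - (-257792)*(-1)/70) = -234657 + (-253433 - (128/35)² - 1007*128/35) = -234657 + (-253433 - 1*16384/1225 - 128896/35) = -234657 + (-253433 - 16384/1225 - 128896/35) = -234657 - 314983169/1225 = -602437994/1225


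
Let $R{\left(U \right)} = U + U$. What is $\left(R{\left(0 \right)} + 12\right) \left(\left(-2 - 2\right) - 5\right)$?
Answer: $-108$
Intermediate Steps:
$R{\left(U \right)} = 2 U$
$\left(R{\left(0 \right)} + 12\right) \left(\left(-2 - 2\right) - 5\right) = \left(2 \cdot 0 + 12\right) \left(\left(-2 - 2\right) - 5\right) = \left(0 + 12\right) \left(-4 - 5\right) = 12 \left(-9\right) = -108$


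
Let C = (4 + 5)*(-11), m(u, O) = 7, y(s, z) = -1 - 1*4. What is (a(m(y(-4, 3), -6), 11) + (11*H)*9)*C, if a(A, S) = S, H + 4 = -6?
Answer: 96921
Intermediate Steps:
y(s, z) = -5 (y(s, z) = -1 - 4 = -5)
H = -10 (H = -4 - 6 = -10)
C = -99 (C = 9*(-11) = -99)
(a(m(y(-4, 3), -6), 11) + (11*H)*9)*C = (11 + (11*(-10))*9)*(-99) = (11 - 110*9)*(-99) = (11 - 990)*(-99) = -979*(-99) = 96921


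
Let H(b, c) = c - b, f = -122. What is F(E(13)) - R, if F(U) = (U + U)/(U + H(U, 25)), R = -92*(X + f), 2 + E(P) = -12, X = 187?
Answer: 149472/25 ≈ 5978.9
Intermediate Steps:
E(P) = -14 (E(P) = -2 - 12 = -14)
R = -5980 (R = -92*(187 - 122) = -92*65 = -5980)
F(U) = 2*U/25 (F(U) = (U + U)/(U + (25 - U)) = (2*U)/25 = (2*U)*(1/25) = 2*U/25)
F(E(13)) - R = (2/25)*(-14) - 1*(-5980) = -28/25 + 5980 = 149472/25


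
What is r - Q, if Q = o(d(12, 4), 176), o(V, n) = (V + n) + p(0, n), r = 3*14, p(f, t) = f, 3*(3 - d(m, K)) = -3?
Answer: -138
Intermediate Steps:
d(m, K) = 4 (d(m, K) = 3 - 1/3*(-3) = 3 + 1 = 4)
r = 42
o(V, n) = V + n (o(V, n) = (V + n) + 0 = V + n)
Q = 180 (Q = 4 + 176 = 180)
r - Q = 42 - 1*180 = 42 - 180 = -138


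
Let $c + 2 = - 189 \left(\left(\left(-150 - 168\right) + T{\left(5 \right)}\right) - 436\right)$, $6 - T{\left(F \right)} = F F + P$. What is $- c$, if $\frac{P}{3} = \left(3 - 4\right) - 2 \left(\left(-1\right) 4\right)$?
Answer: $-150064$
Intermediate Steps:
$P = 21$ ($P = 3 \left(\left(3 - 4\right) - 2 \left(\left(-1\right) 4\right)\right) = 3 \left(-1 - -8\right) = 3 \left(-1 + 8\right) = 3 \cdot 7 = 21$)
$T{\left(F \right)} = -15 - F^{2}$ ($T{\left(F \right)} = 6 - \left(F F + 21\right) = 6 - \left(F^{2} + 21\right) = 6 - \left(21 + F^{2}\right) = -15 - F^{2}$)
$c = 150064$ ($c = -2 - 189 \left(\left(\left(-150 - 168\right) - 40\right) - 436\right) = -2 - 189 \left(\left(-318 - 40\right) - 436\right) = -2 - 189 \left(-358 - 436\right) = -2 - -150066 = -2 + 150066 = 150064$)
$- c = \left(-1\right) 150064 = -150064$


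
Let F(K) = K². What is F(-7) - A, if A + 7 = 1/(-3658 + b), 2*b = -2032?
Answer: 261745/4674 ≈ 56.000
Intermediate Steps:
b = -1016 (b = (½)*(-2032) = -1016)
A = -32719/4674 (A = -7 + 1/(-3658 - 1016) = -7 + 1/(-4674) = -7 - 1/4674 = -32719/4674 ≈ -7.0002)
F(-7) - A = (-7)² - 1*(-32719/4674) = 49 + 32719/4674 = 261745/4674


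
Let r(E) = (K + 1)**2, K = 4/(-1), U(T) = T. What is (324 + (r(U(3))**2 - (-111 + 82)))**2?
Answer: 188356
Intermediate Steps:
K = -4 (K = 4*(-1) = -4)
r(E) = 9 (r(E) = (-4 + 1)**2 = (-3)**2 = 9)
(324 + (r(U(3))**2 - (-111 + 82)))**2 = (324 + (9**2 - (-111 + 82)))**2 = (324 + (81 - 1*(-29)))**2 = (324 + (81 + 29))**2 = (324 + 110)**2 = 434**2 = 188356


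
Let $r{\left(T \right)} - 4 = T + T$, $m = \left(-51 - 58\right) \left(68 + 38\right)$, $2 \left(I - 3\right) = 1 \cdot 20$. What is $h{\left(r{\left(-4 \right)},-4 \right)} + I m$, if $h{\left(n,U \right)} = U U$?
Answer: $-150186$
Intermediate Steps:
$I = 13$ ($I = 3 + \frac{1 \cdot 20}{2} = 3 + \frac{1}{2} \cdot 20 = 3 + 10 = 13$)
$m = -11554$ ($m = \left(-109\right) 106 = -11554$)
$r{\left(T \right)} = 4 + 2 T$ ($r{\left(T \right)} = 4 + \left(T + T\right) = 4 + 2 T$)
$h{\left(n,U \right)} = U^{2}$
$h{\left(r{\left(-4 \right)},-4 \right)} + I m = \left(-4\right)^{2} + 13 \left(-11554\right) = 16 - 150202 = -150186$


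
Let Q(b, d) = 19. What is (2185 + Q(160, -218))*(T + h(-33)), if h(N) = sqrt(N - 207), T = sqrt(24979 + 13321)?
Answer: 22040*sqrt(383) + 8816*I*sqrt(15) ≈ 4.3133e+5 + 34144.0*I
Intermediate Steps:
T = 10*sqrt(383) (T = sqrt(38300) = 10*sqrt(383) ≈ 195.70)
h(N) = sqrt(-207 + N)
(2185 + Q(160, -218))*(T + h(-33)) = (2185 + 19)*(10*sqrt(383) + sqrt(-207 - 33)) = 2204*(10*sqrt(383) + sqrt(-240)) = 2204*(10*sqrt(383) + 4*I*sqrt(15)) = 22040*sqrt(383) + 8816*I*sqrt(15)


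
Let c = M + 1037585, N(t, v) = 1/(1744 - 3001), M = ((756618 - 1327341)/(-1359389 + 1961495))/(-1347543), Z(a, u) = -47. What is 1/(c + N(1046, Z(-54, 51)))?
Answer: 113320467002934/117579616665167460307 ≈ 9.6378e-7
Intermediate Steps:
M = 190241/270454575186 (M = -570723/602106*(-1/1347543) = -570723*1/602106*(-1/1347543) = -190241/200702*(-1/1347543) = 190241/270454575186 ≈ 7.0341e-7)
N(t, v) = -1/1257 (N(t, v) = 1/(-1257) = -1/1257)
c = 280619610394556051/270454575186 (c = 190241/270454575186 + 1037585 = 280619610394556051/270454575186 ≈ 1.0376e+6)
1/(c + N(1046, Z(-54, 51))) = 1/(280619610394556051/270454575186 - 1/1257) = 1/(117579616665167460307/113320467002934) = 113320467002934/117579616665167460307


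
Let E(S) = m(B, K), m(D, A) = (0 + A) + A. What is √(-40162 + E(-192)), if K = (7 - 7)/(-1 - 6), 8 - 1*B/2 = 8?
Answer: I*√40162 ≈ 200.4*I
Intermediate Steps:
B = 0 (B = 16 - 2*8 = 16 - 16 = 0)
K = 0 (K = 0/(-7) = 0*(-⅐) = 0)
m(D, A) = 2*A (m(D, A) = A + A = 2*A)
E(S) = 0 (E(S) = 2*0 = 0)
√(-40162 + E(-192)) = √(-40162 + 0) = √(-40162) = I*√40162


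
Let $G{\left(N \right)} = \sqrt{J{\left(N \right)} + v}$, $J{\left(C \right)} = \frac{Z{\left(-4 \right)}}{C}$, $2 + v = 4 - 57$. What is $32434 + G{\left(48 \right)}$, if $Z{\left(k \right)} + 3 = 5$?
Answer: $32434 + \frac{i \sqrt{7914}}{12} \approx 32434.0 + 7.4134 i$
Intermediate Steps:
$Z{\left(k \right)} = 2$ ($Z{\left(k \right)} = -3 + 5 = 2$)
$v = -55$ ($v = -2 + \left(4 - 57\right) = -2 - 53 = -55$)
$J{\left(C \right)} = \frac{2}{C}$
$G{\left(N \right)} = \sqrt{-55 + \frac{2}{N}}$ ($G{\left(N \right)} = \sqrt{\frac{2}{N} - 55} = \sqrt{-55 + \frac{2}{N}}$)
$32434 + G{\left(48 \right)} = 32434 + \sqrt{-55 + \frac{2}{48}} = 32434 + \sqrt{-55 + 2 \cdot \frac{1}{48}} = 32434 + \sqrt{-55 + \frac{1}{24}} = 32434 + \sqrt{- \frac{1319}{24}} = 32434 + \frac{i \sqrt{7914}}{12}$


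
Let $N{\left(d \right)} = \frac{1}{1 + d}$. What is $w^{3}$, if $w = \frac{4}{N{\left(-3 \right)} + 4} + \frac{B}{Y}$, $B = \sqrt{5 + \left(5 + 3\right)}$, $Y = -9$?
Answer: $\frac{18920}{9261} - \frac{16189 \sqrt{13}}{35721} \approx 0.40892$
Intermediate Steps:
$B = \sqrt{13}$ ($B = \sqrt{5 + 8} = \sqrt{13} \approx 3.6056$)
$w = \frac{8}{7} - \frac{\sqrt{13}}{9}$ ($w = \frac{4}{\frac{1}{1 - 3} + 4} + \frac{\sqrt{13}}{-9} = \frac{4}{\frac{1}{-2} + 4} + \sqrt{13} \left(- \frac{1}{9}\right) = \frac{4}{- \frac{1}{2} + 4} - \frac{\sqrt{13}}{9} = \frac{4}{\frac{7}{2}} - \frac{\sqrt{13}}{9} = 4 \cdot \frac{2}{7} - \frac{\sqrt{13}}{9} = \frac{8}{7} - \frac{\sqrt{13}}{9} \approx 0.74224$)
$w^{3} = \left(\frac{8}{7} - \frac{\sqrt{13}}{9}\right)^{3}$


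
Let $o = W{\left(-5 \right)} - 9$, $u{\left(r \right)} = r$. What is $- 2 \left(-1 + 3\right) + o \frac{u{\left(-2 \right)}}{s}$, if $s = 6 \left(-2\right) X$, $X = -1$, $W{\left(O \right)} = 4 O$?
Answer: $\frac{5}{6} \approx 0.83333$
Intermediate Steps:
$s = 12$ ($s = 6 \left(-2\right) \left(-1\right) = \left(-12\right) \left(-1\right) = 12$)
$o = -29$ ($o = 4 \left(-5\right) - 9 = -20 - 9 = -29$)
$- 2 \left(-1 + 3\right) + o \frac{u{\left(-2 \right)}}{s} = - 2 \left(-1 + 3\right) - 29 \left(- \frac{2}{12}\right) = \left(-2\right) 2 - 29 \left(\left(-2\right) \frac{1}{12}\right) = -4 - - \frac{29}{6} = -4 + \frac{29}{6} = \frac{5}{6}$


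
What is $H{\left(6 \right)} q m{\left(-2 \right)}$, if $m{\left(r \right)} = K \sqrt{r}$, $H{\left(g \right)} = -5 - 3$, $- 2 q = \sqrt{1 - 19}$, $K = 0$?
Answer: $0$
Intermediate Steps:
$q = - \frac{3 i \sqrt{2}}{2}$ ($q = - \frac{\sqrt{1 - 19}}{2} = - \frac{\sqrt{-18}}{2} = - \frac{3 i \sqrt{2}}{2} \approx - 2.1213 i$)
$H{\left(g \right)} = -8$
$m{\left(r \right)} = 0$ ($m{\left(r \right)} = 0 \sqrt{r} = 0$)
$H{\left(6 \right)} q m{\left(-2 \right)} = - 8 \left(- \frac{3 i \sqrt{2}}{2}\right) 0 = 12 i \sqrt{2} \cdot 0 = 0$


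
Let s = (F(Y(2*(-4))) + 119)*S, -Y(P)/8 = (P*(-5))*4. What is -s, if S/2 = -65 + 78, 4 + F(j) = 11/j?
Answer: -1913457/640 ≈ -2989.8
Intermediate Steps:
Y(P) = 160*P (Y(P) = -8*P*(-5)*4 = -8*(-5*P)*4 = -(-160)*P = 160*P)
F(j) = -4 + 11/j
S = 26 (S = 2*(-65 + 78) = 2*13 = 26)
s = 1913457/640 (s = ((-4 + 11/((160*(2*(-4))))) + 119)*26 = ((-4 + 11/((160*(-8)))) + 119)*26 = ((-4 + 11/(-1280)) + 119)*26 = ((-4 + 11*(-1/1280)) + 119)*26 = ((-4 - 11/1280) + 119)*26 = (-5131/1280 + 119)*26 = (147189/1280)*26 = 1913457/640 ≈ 2989.8)
-s = -1*1913457/640 = -1913457/640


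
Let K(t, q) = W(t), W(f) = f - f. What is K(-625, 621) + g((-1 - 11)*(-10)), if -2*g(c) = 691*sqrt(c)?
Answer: -691*sqrt(30) ≈ -3784.8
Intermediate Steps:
W(f) = 0
K(t, q) = 0
g(c) = -691*sqrt(c)/2
K(-625, 621) + g((-1 - 11)*(-10)) = 0 - 691*2*sqrt(30)/2 = 0 - 691*sqrt(30) = -691*sqrt(30)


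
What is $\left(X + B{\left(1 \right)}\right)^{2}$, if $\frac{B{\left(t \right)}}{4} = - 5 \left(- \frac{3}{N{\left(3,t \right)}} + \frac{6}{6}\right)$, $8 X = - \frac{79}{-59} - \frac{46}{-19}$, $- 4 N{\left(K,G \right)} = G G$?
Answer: $\frac{5417093326225}{80425024} \approx 67356.0$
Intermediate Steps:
$N{\left(K,G \right)} = - \frac{G^{2}}{4}$ ($N{\left(K,G \right)} = - \frac{G G}{4} = - \frac{G^{2}}{4}$)
$X = \frac{4215}{8968}$ ($X = \frac{- \frac{79}{-59} - \frac{46}{-19}}{8} = \frac{\left(-79\right) \left(- \frac{1}{59}\right) - - \frac{46}{19}}{8} = \frac{\frac{79}{59} + \frac{46}{19}}{8} = \frac{1}{8} \cdot \frac{4215}{1121} = \frac{4215}{8968} \approx 0.47$)
$B{\left(t \right)} = -20 - \frac{240}{t^{2}}$ ($B{\left(t \right)} = 4 \left(- 5 \left(- \frac{3}{\left(- \frac{1}{4}\right) t^{2}} + \frac{6}{6}\right)\right) = 4 \left(- 5 \left(- 3 \left(- \frac{4}{t^{2}}\right) + 6 \cdot \frac{1}{6}\right)\right) = 4 \left(- 5 \left(\frac{12}{t^{2}} + 1\right)\right) = 4 \left(- 5 \left(1 + \frac{12}{t^{2}}\right)\right) = 4 \left(-5 - \frac{60}{t^{2}}\right) = -20 - \frac{240}{t^{2}}$)
$\left(X + B{\left(1 \right)}\right)^{2} = \left(\frac{4215}{8968} - \left(20 + 240 \cdot 1^{-2}\right)\right)^{2} = \left(\frac{4215}{8968} - 260\right)^{2} = \left(- \frac{2327465}{8968}\right)^{2} = \frac{5417093326225}{80425024}$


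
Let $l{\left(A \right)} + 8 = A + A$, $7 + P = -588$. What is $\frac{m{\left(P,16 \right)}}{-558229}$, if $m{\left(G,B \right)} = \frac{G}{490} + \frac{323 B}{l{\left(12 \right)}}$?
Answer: $- \frac{265}{459718} \approx -0.00057644$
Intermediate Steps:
$P = -595$ ($P = -7 - 588 = -595$)
$l{\left(A \right)} = -8 + 2 A$ ($l{\left(A \right)} = -8 + \left(A + A\right) = -8 + 2 A$)
$m{\left(G,B \right)} = \frac{G}{490} + \frac{323 B}{16}$ ($m{\left(G,B \right)} = \frac{G}{490} + \frac{323 B}{-8 + 2 \cdot 12} = G \frac{1}{490} + \frac{323 B}{-8 + 24} = \frac{G}{490} + \frac{323 B}{16}$)
$\frac{m{\left(P,16 \right)}}{-558229} = \frac{\frac{1}{490} \left(-595\right) + \frac{323}{16} \cdot 16}{-558229} = \left(- \frac{17}{14} + 323\right) \left(- \frac{1}{558229}\right) = \frac{4505}{14} \left(- \frac{1}{558229}\right) = - \frac{265}{459718}$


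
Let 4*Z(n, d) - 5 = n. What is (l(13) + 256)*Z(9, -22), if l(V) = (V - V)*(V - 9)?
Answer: 896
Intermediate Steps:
Z(n, d) = 5/4 + n/4
l(V) = 0 (l(V) = 0*(-9 + V) = 0)
(l(13) + 256)*Z(9, -22) = (0 + 256)*(5/4 + (¼)*9) = 256*(5/4 + 9/4) = 256*(7/2) = 896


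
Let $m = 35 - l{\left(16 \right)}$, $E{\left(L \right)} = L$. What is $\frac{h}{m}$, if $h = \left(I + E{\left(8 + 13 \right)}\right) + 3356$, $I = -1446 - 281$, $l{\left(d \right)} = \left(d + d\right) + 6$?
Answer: $-550$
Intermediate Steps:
$l{\left(d \right)} = 6 + 2 d$ ($l{\left(d \right)} = 2 d + 6 = 6 + 2 d$)
$I = -1727$
$h = 1650$ ($h = \left(-1727 + \left(8 + 13\right)\right) + 3356 = \left(-1727 + 21\right) + 3356 = -1706 + 3356 = 1650$)
$m = -3$ ($m = 35 - \left(6 + 2 \cdot 16\right) = 35 - \left(6 + 32\right) = 35 - 38 = -3$)
$\frac{h}{m} = \frac{1650}{-3} = 1650 \left(- \frac{1}{3}\right) = -550$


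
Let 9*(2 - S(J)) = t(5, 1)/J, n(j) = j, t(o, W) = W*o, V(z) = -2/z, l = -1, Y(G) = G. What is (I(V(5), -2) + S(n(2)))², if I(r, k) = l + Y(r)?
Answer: 841/8100 ≈ 0.10383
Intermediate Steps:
I(r, k) = -1 + r
S(J) = 2 - 5/(9*J) (S(J) = 2 - 1*5/(9*J) = 2 - 5/(9*J))
(I(V(5), -2) + S(n(2)))² = ((-1 - 2/5) + (2 - 5/9/2))² = ((-1 - 2*⅕) + (2 - 5/9*½))² = ((-1 - ⅖) + (2 - 5/18))² = (-7/5 + 31/18)² = (29/90)² = 841/8100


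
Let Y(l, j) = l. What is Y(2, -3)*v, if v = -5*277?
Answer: -2770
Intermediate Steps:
v = -1385
Y(2, -3)*v = 2*(-1385) = -2770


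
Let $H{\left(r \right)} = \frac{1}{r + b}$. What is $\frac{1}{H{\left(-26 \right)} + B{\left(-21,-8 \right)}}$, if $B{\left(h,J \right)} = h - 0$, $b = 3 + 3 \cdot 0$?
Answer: $- \frac{23}{484} \approx -0.047521$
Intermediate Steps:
$b = 3$ ($b = 3 + 0 = 3$)
$H{\left(r \right)} = \frac{1}{3 + r}$ ($H{\left(r \right)} = \frac{1}{r + 3} = \frac{1}{3 + r}$)
$B{\left(h,J \right)} = h$ ($B{\left(h,J \right)} = h + 0 = h$)
$\frac{1}{H{\left(-26 \right)} + B{\left(-21,-8 \right)}} = \frac{1}{\frac{1}{3 - 26} - 21} = \frac{1}{\frac{1}{-23} - 21} = \frac{1}{- \frac{1}{23} - 21} = \frac{1}{- \frac{484}{23}} = - \frac{23}{484}$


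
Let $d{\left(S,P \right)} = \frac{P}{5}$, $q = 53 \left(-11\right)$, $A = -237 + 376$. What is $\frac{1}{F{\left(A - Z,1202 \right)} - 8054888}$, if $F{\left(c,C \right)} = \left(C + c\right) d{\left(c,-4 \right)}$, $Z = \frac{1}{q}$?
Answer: $- \frac{2915}{23483125736} \approx -1.2413 \cdot 10^{-7}$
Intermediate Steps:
$A = 139$
$q = -583$
$d{\left(S,P \right)} = \frac{P}{5}$ ($d{\left(S,P \right)} = P \frac{1}{5} = \frac{P}{5}$)
$Z = - \frac{1}{583}$ ($Z = \frac{1}{-583} = - \frac{1}{583} \approx -0.0017153$)
$F{\left(c,C \right)} = - \frac{4 C}{5} - \frac{4 c}{5}$ ($F{\left(c,C \right)} = \left(C + c\right) \frac{1}{5} \left(-4\right) = \left(C + c\right) \left(- \frac{4}{5}\right) = - \frac{4 C}{5} - \frac{4 c}{5}$)
$\frac{1}{F{\left(A - Z,1202 \right)} - 8054888} = \frac{1}{\left(\left(- \frac{4}{5}\right) 1202 - \frac{4 \left(139 - - \frac{1}{583}\right)}{5}\right) - 8054888} = \frac{1}{\left(- \frac{4808}{5} - \frac{4 \left(139 + \frac{1}{583}\right)}{5}\right) - 8054888} = \frac{1}{\left(- \frac{4808}{5} - \frac{324152}{2915}\right) - 8054888} = \frac{1}{- \frac{3127216}{2915} - 8054888} = \frac{1}{- \frac{23483125736}{2915}} = - \frac{2915}{23483125736}$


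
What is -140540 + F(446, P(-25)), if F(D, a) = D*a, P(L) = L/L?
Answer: -140094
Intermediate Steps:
P(L) = 1
-140540 + F(446, P(-25)) = -140540 + 446*1 = -140540 + 446 = -140094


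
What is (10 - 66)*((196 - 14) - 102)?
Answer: -4480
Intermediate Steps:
(10 - 66)*((196 - 14) - 102) = -56*(182 - 102) = -56*80 = -4480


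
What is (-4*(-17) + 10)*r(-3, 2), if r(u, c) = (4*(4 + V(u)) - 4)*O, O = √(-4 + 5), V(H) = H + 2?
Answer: 624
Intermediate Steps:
V(H) = 2 + H
O = 1 (O = √1 = 1)
r(u, c) = 20 + 4*u (r(u, c) = (4*(4 + (2 + u)) - 4)*1 = (4*(6 + u) - 4)*1 = ((24 + 4*u) - 4)*1 = (20 + 4*u)*1 = 20 + 4*u)
(-4*(-17) + 10)*r(-3, 2) = (-4*(-17) + 10)*(20 + 4*(-3)) = (68 + 10)*(20 - 12) = 78*8 = 624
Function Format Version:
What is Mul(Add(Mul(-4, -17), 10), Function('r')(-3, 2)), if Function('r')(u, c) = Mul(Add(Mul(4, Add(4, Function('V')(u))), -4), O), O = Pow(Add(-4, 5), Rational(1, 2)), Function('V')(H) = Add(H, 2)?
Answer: 624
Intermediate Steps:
Function('V')(H) = Add(2, H)
O = 1 (O = Pow(1, Rational(1, 2)) = 1)
Function('r')(u, c) = Add(20, Mul(4, u)) (Function('r')(u, c) = Mul(Add(Mul(4, Add(4, Add(2, u))), -4), 1) = Mul(Add(Mul(4, Add(6, u)), -4), 1) = Mul(Add(Add(24, Mul(4, u)), -4), 1) = Mul(Add(20, Mul(4, u)), 1) = Add(20, Mul(4, u)))
Mul(Add(Mul(-4, -17), 10), Function('r')(-3, 2)) = Mul(Add(Mul(-4, -17), 10), Add(20, Mul(4, -3))) = Mul(Add(68, 10), Add(20, -12)) = Mul(78, 8) = 624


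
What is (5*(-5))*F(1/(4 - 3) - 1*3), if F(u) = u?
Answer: 50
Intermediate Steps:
(5*(-5))*F(1/(4 - 3) - 1*3) = (5*(-5))*(1/(4 - 3) - 1*3) = -25*(1/1 - 3) = -25*(1 - 3) = -25*(-2) = 50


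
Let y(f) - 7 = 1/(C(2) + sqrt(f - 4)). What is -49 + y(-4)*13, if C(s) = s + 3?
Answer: 1451/33 - 26*I*sqrt(2)/33 ≈ 43.97 - 1.1142*I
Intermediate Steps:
C(s) = 3 + s
y(f) = 7 + 1/(5 + sqrt(-4 + f)) (y(f) = 7 + 1/((3 + 2) + sqrt(f - 4)) = 7 + 1/(5 + sqrt(-4 + f)))
-49 + y(-4)*13 = -49 + ((36 + 7*sqrt(-4 - 4))/(5 + sqrt(-4 - 4)))*13 = -49 + ((36 + 7*sqrt(-8))/(5 + sqrt(-8)))*13 = -49 + ((36 + 7*(2*I*sqrt(2)))/(5 + 2*I*sqrt(2)))*13 = -49 + ((36 + 14*I*sqrt(2))/(5 + 2*I*sqrt(2)))*13 = -49 + 13*(36 + 14*I*sqrt(2))/(5 + 2*I*sqrt(2))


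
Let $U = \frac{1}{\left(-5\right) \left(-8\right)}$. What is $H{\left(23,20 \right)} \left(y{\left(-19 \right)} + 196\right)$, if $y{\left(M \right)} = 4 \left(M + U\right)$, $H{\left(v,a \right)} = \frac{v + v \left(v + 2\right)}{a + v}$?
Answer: $\frac{359099}{215} \approx 1670.2$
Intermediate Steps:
$H{\left(v,a \right)} = \frac{v + v \left(2 + v\right)}{a + v}$
$U = \frac{1}{40} \approx 0.025$
$y{\left(M \right)} = \frac{1}{10} + 4 M$ ($y{\left(M \right)} = 4 \left(M + \frac{1}{40}\right) = 4 \left(\frac{1}{40} + M\right) = \frac{1}{10} + 4 M$)
$H{\left(23,20 \right)} \left(y{\left(-19 \right)} + 196\right) = \frac{23 \left(3 + 23\right)}{20 + 23} \left(\left(\frac{1}{10} + 4 \left(-19\right)\right) + 196\right) = 23 \cdot \frac{1}{43} \cdot 26 \left(\left(\frac{1}{10} - 76\right) + 196\right) = 23 \cdot \frac{1}{43} \cdot 26 \left(- \frac{759}{10} + 196\right) = \frac{598}{43} \cdot \frac{1201}{10} = \frac{359099}{215}$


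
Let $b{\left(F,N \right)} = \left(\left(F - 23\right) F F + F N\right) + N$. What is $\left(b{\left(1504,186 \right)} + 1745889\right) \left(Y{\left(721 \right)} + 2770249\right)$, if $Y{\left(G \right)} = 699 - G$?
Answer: $9285999016783905$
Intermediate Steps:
$b{\left(F,N \right)} = N + F N + F^{2} \left(-23 + F\right)$ ($b{\left(F,N \right)} = \left(\left(-23 + F\right) F F + F N\right) + N = \left(F \left(-23 + F\right) F + F N\right) + N = \left(F^{2} \left(-23 + F\right) + F N\right) + N = \left(F N + F^{2} \left(-23 + F\right)\right) + N = N + F N + F^{2} \left(-23 + F\right)$)
$\left(b{\left(1504,186 \right)} + 1745889\right) \left(Y{\left(721 \right)} + 2770249\right) = \left(\left(186 + 1504^{3} - 23 \cdot 1504^{2} + 1504 \cdot 186\right) + 1745889\right) \left(\left(699 - 721\right) + 2770249\right) = \left(\left(186 + 3402072064 - 52026368 + 279744\right) + 1745889\right) \left(\left(699 - 721\right) + 2770249\right) = \left(\left(186 + 3402072064 - 52026368 + 279744\right) + 1745889\right) \left(-22 + 2770249\right) = \left(3350325626 + 1745889\right) 2770227 = 3352071515 \cdot 2770227 = 9285999016783905$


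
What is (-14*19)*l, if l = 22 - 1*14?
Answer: -2128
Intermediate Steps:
l = 8 (l = 22 - 14 = 8)
(-14*19)*l = -14*19*8 = -266*8 = -2128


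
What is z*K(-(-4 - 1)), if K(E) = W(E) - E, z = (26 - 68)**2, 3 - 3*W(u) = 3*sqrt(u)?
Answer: -7056 - 1764*sqrt(5) ≈ -11000.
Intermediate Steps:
W(u) = 1 - sqrt(u)
z = 1764 (z = (-42)**2 = 1764)
K(E) = 1 - E - sqrt(E) (K(E) = (1 - sqrt(E)) - E = 1 - E - sqrt(E))
z*K(-(-4 - 1)) = 1764*(1 - (-1)*(-4 - 1) - sqrt(-(-4 - 1))) = 1764*(1 - (-1)*(-5) - sqrt(-1*(-5))) = 1764*(1 - 1*5 - sqrt(5)) = 1764*(1 - 5 - sqrt(5)) = 1764*(-4 - sqrt(5)) = -7056 - 1764*sqrt(5)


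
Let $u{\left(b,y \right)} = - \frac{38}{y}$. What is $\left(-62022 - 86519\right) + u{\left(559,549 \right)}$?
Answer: $- \frac{81549047}{549} \approx -1.4854 \cdot 10^{5}$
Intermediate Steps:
$\left(-62022 - 86519\right) + u{\left(559,549 \right)} = \left(-62022 - 86519\right) - \frac{38}{549} = -148541 - \frac{38}{549} = - \frac{81549047}{549}$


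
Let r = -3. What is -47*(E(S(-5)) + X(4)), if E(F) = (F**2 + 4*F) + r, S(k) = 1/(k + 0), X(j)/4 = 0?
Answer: 4418/25 ≈ 176.72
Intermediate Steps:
X(j) = 0 (X(j) = 4*0 = 0)
S(k) = 1/k
E(F) = -3 + F**2 + 4*F (E(F) = (F**2 + 4*F) - 3 = -3 + F**2 + 4*F)
-47*(E(S(-5)) + X(4)) = -47*((-3 + (1/(-5))**2 + 4/(-5)) + 0) = -47*((-3 + (-1/5)**2 + 4*(-1/5)) + 0) = -47*((-3 + 1/25 - 4/5) + 0) = -47*(-94/25 + 0) = -47*(-94/25) = 4418/25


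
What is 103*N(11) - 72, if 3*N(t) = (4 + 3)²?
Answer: 4831/3 ≈ 1610.3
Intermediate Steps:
N(t) = 49/3 (N(t) = (4 + 3)²/3 = (⅓)*7² = (⅓)*49 = 49/3)
103*N(11) - 72 = 103*(49/3) - 72 = 5047/3 - 72 = 4831/3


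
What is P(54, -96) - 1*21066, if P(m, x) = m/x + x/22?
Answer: -3708483/176 ≈ -21071.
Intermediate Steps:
P(m, x) = x/22 + m/x (P(m, x) = m/x + x*(1/22) = m/x + x/22 = x/22 + m/x)
P(54, -96) - 1*21066 = ((1/22)*(-96) + 54/(-96)) - 1*21066 = (-48/11 + 54*(-1/96)) - 21066 = (-48/11 - 9/16) - 21066 = -867/176 - 21066 = -3708483/176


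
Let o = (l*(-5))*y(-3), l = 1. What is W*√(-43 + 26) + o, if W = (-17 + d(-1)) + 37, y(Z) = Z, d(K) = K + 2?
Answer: 15 + 21*I*√17 ≈ 15.0 + 86.585*I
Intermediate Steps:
d(K) = 2 + K
o = 15 (o = (1*(-5))*(-3) = -5*(-3) = 15)
W = 21 (W = (-17 + (2 - 1)) + 37 = (-17 + 1) + 37 = -16 + 37 = 21)
W*√(-43 + 26) + o = 21*√(-43 + 26) + 15 = 21*√(-17) + 15 = 21*(I*√17) + 15 = 21*I*√17 + 15 = 15 + 21*I*√17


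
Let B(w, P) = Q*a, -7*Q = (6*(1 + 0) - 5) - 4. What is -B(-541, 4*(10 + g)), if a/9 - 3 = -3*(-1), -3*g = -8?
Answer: -162/7 ≈ -23.143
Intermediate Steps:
g = 8/3 (g = -1/3*(-8) = 8/3 ≈ 2.6667)
a = 54 (a = 27 + 9*(-3*(-1)) = 27 + 9*3 = 27 + 27 = 54)
Q = 3/7 (Q = -((6*(1 + 0) - 5) - 4)/7 = -((6*1 - 5) - 4)/7 = -((6 - 5) - 4)/7 = -(1 - 4)/7 = -1/7*(-3) = 3/7 ≈ 0.42857)
B(w, P) = 162/7 (B(w, P) = (3/7)*54 = 162/7)
-B(-541, 4*(10 + g)) = -1*162/7 = -162/7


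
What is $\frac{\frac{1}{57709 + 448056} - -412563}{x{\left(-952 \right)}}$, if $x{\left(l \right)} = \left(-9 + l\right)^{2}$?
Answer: $\frac{208659925696}{467084598565} \approx 0.44673$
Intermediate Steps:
$\frac{\frac{1}{57709 + 448056} - -412563}{x{\left(-952 \right)}} = \frac{\frac{1}{57709 + 448056} - -412563}{\left(-9 - 952\right)^{2}} = \frac{\frac{1}{505765} + 412563}{\left(-961\right)^{2}} = \frac{\frac{1}{505765} + 412563}{923521} = \frac{208659925696}{505765} \cdot \frac{1}{923521} = \frac{208659925696}{467084598565}$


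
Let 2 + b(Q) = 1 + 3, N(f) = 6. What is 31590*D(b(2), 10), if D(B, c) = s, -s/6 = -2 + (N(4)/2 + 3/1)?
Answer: -758160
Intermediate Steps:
b(Q) = 2 (b(Q) = -2 + (1 + 3) = -2 + 4 = 2)
s = -24 (s = -6*(-2 + (6/2 + 3/1)) = -6*(-2 + (6*(½) + 3*1)) = -6*(-2 + (3 + 3)) = -6*(-2 + 6) = -6*4 = -24)
D(B, c) = -24
31590*D(b(2), 10) = 31590*(-24) = -758160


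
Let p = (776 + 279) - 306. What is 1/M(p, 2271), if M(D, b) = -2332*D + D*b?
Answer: -1/45689 ≈ -2.1887e-5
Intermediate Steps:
p = 749 (p = 1055 - 306 = 749)
1/M(p, 2271) = 1/(749*(-2332 + 2271)) = 1/(749*(-61)) = 1/(-45689) = -1/45689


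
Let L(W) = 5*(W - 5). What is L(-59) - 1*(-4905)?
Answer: 4585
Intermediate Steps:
L(W) = -25 + 5*W (L(W) = 5*(-5 + W) = -25 + 5*W)
L(-59) - 1*(-4905) = (-25 + 5*(-59)) - 1*(-4905) = (-25 - 295) + 4905 = -320 + 4905 = 4585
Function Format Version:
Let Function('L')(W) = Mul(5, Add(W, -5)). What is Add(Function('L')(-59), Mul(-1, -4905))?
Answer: 4585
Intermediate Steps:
Function('L')(W) = Add(-25, Mul(5, W)) (Function('L')(W) = Mul(5, Add(-5, W)) = Add(-25, Mul(5, W)))
Add(Function('L')(-59), Mul(-1, -4905)) = Add(Add(-25, Mul(5, -59)), Mul(-1, -4905)) = Add(Add(-25, -295), 4905) = Add(-320, 4905) = 4585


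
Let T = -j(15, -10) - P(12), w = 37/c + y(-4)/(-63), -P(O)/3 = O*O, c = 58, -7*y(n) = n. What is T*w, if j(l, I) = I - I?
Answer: 386040/1421 ≈ 271.67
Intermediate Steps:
j(l, I) = 0
y(n) = -n/7
P(O) = -3*O**2 (P(O) = -3*O*O = -3*O**2)
w = 16085/25578 (w = 37/58 - 1/7*(-4)/(-63) = 37*(1/58) + (4/7)*(-1/63) = 37/58 - 4/441 = 16085/25578 ≈ 0.62886)
T = 432 (T = -1*0 - (-3)*12**2 = 0 - (-3)*144 = 0 - 1*(-432) = 0 + 432 = 432)
T*w = 432*(16085/25578) = 386040/1421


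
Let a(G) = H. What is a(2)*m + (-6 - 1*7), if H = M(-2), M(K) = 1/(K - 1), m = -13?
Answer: -26/3 ≈ -8.6667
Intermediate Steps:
M(K) = 1/(-1 + K)
H = -⅓ (H = 1/(-1 - 2) = 1/(-3) = -⅓ ≈ -0.33333)
a(G) = -⅓
a(2)*m + (-6 - 1*7) = -⅓*(-13) + (-6 - 1*7) = 13/3 + (-6 - 7) = 13/3 - 13 = -26/3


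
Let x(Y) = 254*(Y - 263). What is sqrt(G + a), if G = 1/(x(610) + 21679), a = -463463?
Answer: 3*I*sqrt(621028755602510)/109817 ≈ 680.78*I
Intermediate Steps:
x(Y) = -66802 + 254*Y (x(Y) = 254*(-263 + Y) = -66802 + 254*Y)
G = 1/109817 (G = 1/((-66802 + 254*610) + 21679) = 1/((-66802 + 154940) + 21679) = 1/(88138 + 21679) = 1/109817 ≈ 9.1061e-6)
sqrt(G + a) = sqrt(1/109817 - 463463) = sqrt(-50896116270/109817) = 3*I*sqrt(621028755602510)/109817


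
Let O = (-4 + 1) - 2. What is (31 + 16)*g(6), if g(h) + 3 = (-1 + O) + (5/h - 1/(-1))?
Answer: -2021/6 ≈ -336.83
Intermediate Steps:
O = -5 (O = -3 - 2 = -5)
g(h) = -8 + 5/h (g(h) = -3 + ((-1 - 5) + (5/h - 1/(-1))) = -3 + (-6 + (5/h - 1*(-1))) = -3 + (-6 + (5/h + 1)) = -3 + (-6 + (1 + 5/h)) = -3 + (-5 + 5/h) = -8 + 5/h)
(31 + 16)*g(6) = (31 + 16)*(-8 + 5/6) = 47*(-8 + 5*(⅙)) = 47*(-8 + ⅚) = 47*(-43/6) = -2021/6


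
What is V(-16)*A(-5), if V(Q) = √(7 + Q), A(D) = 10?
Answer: 30*I ≈ 30.0*I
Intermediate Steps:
V(-16)*A(-5) = √(7 - 16)*10 = √(-9)*10 = (3*I)*10 = 30*I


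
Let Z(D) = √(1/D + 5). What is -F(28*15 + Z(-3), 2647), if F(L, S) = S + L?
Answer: -3067 - √42/3 ≈ -3069.2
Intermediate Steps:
Z(D) = √(5 + 1/D) (Z(D) = √(1/D + 5) = √(5 + 1/D))
F(L, S) = L + S
-F(28*15 + Z(-3), 2647) = -((28*15 + √(5 + 1/(-3))) + 2647) = -((420 + √(5 - ⅓)) + 2647) = -((420 + √(14/3)) + 2647) = -((420 + √42/3) + 2647) = -(3067 + √42/3) = -3067 - √42/3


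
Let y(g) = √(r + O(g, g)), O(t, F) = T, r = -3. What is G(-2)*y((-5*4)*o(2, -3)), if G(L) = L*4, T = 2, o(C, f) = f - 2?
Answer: -8*I ≈ -8.0*I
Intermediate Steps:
o(C, f) = -2 + f
O(t, F) = 2
G(L) = 4*L
y(g) = I (y(g) = √(-3 + 2) = √(-1) = I)
G(-2)*y((-5*4)*o(2, -3)) = (4*(-2))*I = -8*I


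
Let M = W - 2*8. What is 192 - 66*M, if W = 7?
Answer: 786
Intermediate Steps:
M = -9 (M = 7 - 2*8 = 7 - 16 = -9)
192 - 66*M = 192 - 66*(-9) = 192 + 594 = 786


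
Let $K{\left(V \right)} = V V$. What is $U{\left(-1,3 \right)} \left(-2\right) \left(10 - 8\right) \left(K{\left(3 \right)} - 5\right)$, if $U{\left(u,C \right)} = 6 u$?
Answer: $96$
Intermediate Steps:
$K{\left(V \right)} = V^{2}$
$U{\left(-1,3 \right)} \left(-2\right) \left(10 - 8\right) \left(K{\left(3 \right)} - 5\right) = 6 \left(-1\right) \left(-2\right) \left(10 - 8\right) \left(3^{2} - 5\right) = \left(-6\right) \left(-2\right) 2 \left(9 - 5\right) = 12 \cdot 2 \cdot 4 = 12 \cdot 8 = 96$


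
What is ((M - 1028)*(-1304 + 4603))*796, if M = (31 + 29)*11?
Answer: -966369472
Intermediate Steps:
M = 660 (M = 60*11 = 660)
((M - 1028)*(-1304 + 4603))*796 = ((660 - 1028)*(-1304 + 4603))*796 = -368*3299*796 = -1214032*796 = -966369472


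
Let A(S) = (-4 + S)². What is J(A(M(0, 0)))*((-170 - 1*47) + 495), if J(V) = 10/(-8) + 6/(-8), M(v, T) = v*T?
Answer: -556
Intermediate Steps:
M(v, T) = T*v
J(V) = -2 (J(V) = 10*(-⅛) + 6*(-⅛) = -5/4 - ¾ = -2)
J(A(M(0, 0)))*((-170 - 1*47) + 495) = -2*((-170 - 1*47) + 495) = -2*((-170 - 47) + 495) = -2*(-217 + 495) = -2*278 = -556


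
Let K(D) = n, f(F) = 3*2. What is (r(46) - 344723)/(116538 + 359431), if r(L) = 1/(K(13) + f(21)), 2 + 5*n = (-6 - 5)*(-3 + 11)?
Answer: -4136677/5711628 ≈ -0.72426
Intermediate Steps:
n = -18 (n = -2/5 + ((-6 - 5)*(-3 + 11))/5 = -2/5 + (-11*8)/5 = -2/5 + (1/5)*(-88) = -2/5 - 88/5 = -18)
f(F) = 6
K(D) = -18
r(L) = -1/12 (r(L) = 1/(-18 + 6) = 1/(-12) = -1/12)
(r(46) - 344723)/(116538 + 359431) = (-1/12 - 344723)/(116538 + 359431) = -4136677/12/475969 = -4136677/12*1/475969 = -4136677/5711628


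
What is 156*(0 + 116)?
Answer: 18096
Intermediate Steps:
156*(0 + 116) = 156*116 = 18096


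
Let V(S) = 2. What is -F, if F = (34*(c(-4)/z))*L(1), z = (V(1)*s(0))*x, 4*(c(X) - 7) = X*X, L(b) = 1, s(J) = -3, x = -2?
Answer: -187/6 ≈ -31.167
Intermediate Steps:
c(X) = 7 + X²/4 (c(X) = 7 + (X*X)/4 = 7 + X²/4)
z = 12 (z = (2*(-3))*(-2) = -6*(-2) = 12)
F = 187/6 (F = (34*((7 + (¼)*(-4)²)/12))*1 = (34*((7 + (¼)*16)*(1/12)))*1 = (34*((7 + 4)*(1/12)))*1 = (34*(11*(1/12)))*1 = (34*(11/12))*1 = (187/6)*1 = 187/6 ≈ 31.167)
-F = -1*187/6 = -187/6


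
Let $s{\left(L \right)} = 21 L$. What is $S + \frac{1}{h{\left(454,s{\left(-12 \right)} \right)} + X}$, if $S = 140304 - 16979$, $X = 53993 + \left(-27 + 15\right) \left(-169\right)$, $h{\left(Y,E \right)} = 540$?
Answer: $\frac{6975385326}{56561} \approx 1.2333 \cdot 10^{5}$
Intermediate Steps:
$X = 56021$ ($X = 53993 - -2028 = 53993 + 2028 = 56021$)
$S = 123325$ ($S = 140304 - 16979 = 123325$)
$S + \frac{1}{h{\left(454,s{\left(-12 \right)} \right)} + X} = 123325 + \frac{1}{540 + 56021} = 123325 + \frac{1}{56561} = \frac{6975385326}{56561}$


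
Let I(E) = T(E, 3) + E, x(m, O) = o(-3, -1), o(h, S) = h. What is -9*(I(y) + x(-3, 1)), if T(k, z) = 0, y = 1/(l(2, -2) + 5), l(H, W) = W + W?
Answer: 18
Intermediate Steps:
x(m, O) = -3
l(H, W) = 2*W
y = 1 (y = 1/(2*(-2) + 5) = 1/(-4 + 5) = 1/1 = 1)
I(E) = E (I(E) = 0 + E = E)
-9*(I(y) + x(-3, 1)) = -9*(1 - 3) = -9*(-2) = 18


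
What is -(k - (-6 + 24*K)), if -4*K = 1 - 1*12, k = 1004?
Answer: -944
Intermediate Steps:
K = 11/4 (K = -(1 - 1*12)/4 = -(1 - 12)/4 = -¼*(-11) = 11/4 ≈ 2.7500)
-(k - (-6 + 24*K)) = -(1004 - (-6 + 24*(11/4))) = -(1004 - (-6 + 66)) = -(1004 - 1*60) = -(1004 - 60) = -1*944 = -944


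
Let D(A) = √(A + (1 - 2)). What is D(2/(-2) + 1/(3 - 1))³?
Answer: -3*I*√6/4 ≈ -1.8371*I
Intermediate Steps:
D(A) = √(-1 + A) (D(A) = √(A - 1) = √(-1 + A))
D(2/(-2) + 1/(3 - 1))³ = (√(-1 + (2/(-2) + 1/(3 - 1))))³ = (√(-1 + (2*(-½) + 1/2)))³ = (√(-1 + (-1 + 1*(½))))³ = (√(-1 + (-1 + ½)))³ = (√(-1 - ½))³ = (√(-3/2))³ = (I*√6/2)³ = -3*I*√6/4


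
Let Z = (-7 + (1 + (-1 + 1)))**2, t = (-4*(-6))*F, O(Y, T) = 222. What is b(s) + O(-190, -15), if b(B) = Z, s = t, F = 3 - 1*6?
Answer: 258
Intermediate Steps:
F = -3 (F = 3 - 6 = -3)
t = -72 (t = -4*(-6)*(-3) = 24*(-3) = -72)
s = -72
Z = 36 (Z = (-7 + (1 + 0))**2 = (-7 + 1)**2 = (-6)**2 = 36)
b(B) = 36
b(s) + O(-190, -15) = 36 + 222 = 258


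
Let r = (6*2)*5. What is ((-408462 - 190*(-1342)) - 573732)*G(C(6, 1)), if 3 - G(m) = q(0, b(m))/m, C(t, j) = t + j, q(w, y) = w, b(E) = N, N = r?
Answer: -2181642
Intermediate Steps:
r = 60 (r = 12*5 = 60)
N = 60
b(E) = 60
C(t, j) = j + t
G(m) = 3 (G(m) = 3 - 0/m = 3 - 1*0 = 3 + 0 = 3)
((-408462 - 190*(-1342)) - 573732)*G(C(6, 1)) = ((-408462 - 190*(-1342)) - 573732)*3 = ((-408462 + 254980) - 573732)*3 = (-153482 - 573732)*3 = -727214*3 = -2181642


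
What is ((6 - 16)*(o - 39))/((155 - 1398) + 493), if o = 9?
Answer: -⅖ ≈ -0.40000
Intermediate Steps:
((6 - 16)*(o - 39))/((155 - 1398) + 493) = ((6 - 16)*(9 - 39))/((155 - 1398) + 493) = (-10*(-30))/(-1243 + 493) = 300/(-750) = 300*(-1/750) = -⅖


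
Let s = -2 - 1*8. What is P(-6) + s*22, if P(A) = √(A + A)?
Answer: -220 + 2*I*√3 ≈ -220.0 + 3.4641*I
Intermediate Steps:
s = -10 (s = -2 - 8 = -10)
P(A) = √2*√A (P(A) = √(2*A) = √2*√A)
P(-6) + s*22 = √2*√(-6) - 10*22 = √2*(I*√6) - 220 = 2*I*√3 - 220 = -220 + 2*I*√3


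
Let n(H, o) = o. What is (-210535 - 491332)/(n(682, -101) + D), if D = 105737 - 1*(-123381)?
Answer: -701867/229017 ≈ -3.0647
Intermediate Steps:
D = 229118 (D = 105737 + 123381 = 229118)
(-210535 - 491332)/(n(682, -101) + D) = (-210535 - 491332)/(-101 + 229118) = -701867/229017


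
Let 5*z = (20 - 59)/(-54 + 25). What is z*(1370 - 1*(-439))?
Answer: 70551/145 ≈ 486.56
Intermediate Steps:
z = 39/145 (z = ((20 - 59)/(-54 + 25))/5 = (-39/(-29))/5 = (-39*(-1/29))/5 = (⅕)*(39/29) = 39/145 ≈ 0.26897)
z*(1370 - 1*(-439)) = 39*(1370 - 1*(-439))/145 = 39*(1370 + 439)/145 = (39/145)*1809 = 70551/145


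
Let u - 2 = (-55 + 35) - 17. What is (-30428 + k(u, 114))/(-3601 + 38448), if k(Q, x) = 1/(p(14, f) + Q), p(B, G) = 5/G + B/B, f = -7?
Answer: -7394011/8467821 ≈ -0.87319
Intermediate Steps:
u = -35 (u = 2 + ((-55 + 35) - 17) = 2 + (-20 - 17) = 2 - 37 = -35)
p(B, G) = 1 + 5/G (p(B, G) = 5/G + 1 = 1 + 5/G)
k(Q, x) = 1/(2/7 + Q) (k(Q, x) = 1/((5 - 7)/(-7) + Q) = 1/(-⅐*(-2) + Q) = 1/(2/7 + Q))
(-30428 + k(u, 114))/(-3601 + 38448) = (-30428 + 7/(2 + 7*(-35)))/(-3601 + 38448) = (-30428 + 7/(2 - 245))/34847 = (-30428 + 7/(-243))*(1/34847) = (-30428 + 7*(-1/243))*(1/34847) = (-30428 - 7/243)*(1/34847) = -7394011/243*1/34847 = -7394011/8467821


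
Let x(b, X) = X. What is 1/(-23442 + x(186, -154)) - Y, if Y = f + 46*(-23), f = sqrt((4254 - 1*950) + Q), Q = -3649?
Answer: 24964567/23596 - I*sqrt(345) ≈ 1058.0 - 18.574*I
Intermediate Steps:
f = I*sqrt(345) (f = sqrt((4254 - 1*950) - 3649) = sqrt((4254 - 950) - 3649) = sqrt(3304 - 3649) = sqrt(-345) = I*sqrt(345) ≈ 18.574*I)
Y = -1058 + I*sqrt(345) (Y = I*sqrt(345) + 46*(-23) = I*sqrt(345) - 1058 = -1058 + I*sqrt(345) ≈ -1058.0 + 18.574*I)
1/(-23442 + x(186, -154)) - Y = 1/(-23442 - 154) - (-1058 + I*sqrt(345)) = 1/(-23596) + (1058 - I*sqrt(345)) = -1/23596 + (1058 - I*sqrt(345)) = 24964567/23596 - I*sqrt(345)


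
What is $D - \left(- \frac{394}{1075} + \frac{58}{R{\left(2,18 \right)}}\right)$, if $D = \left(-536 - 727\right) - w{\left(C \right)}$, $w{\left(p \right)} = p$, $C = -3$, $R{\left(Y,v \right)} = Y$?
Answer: $- \frac{1385281}{1075} \approx -1288.6$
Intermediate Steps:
$D = -1260$ ($D = \left(-536 - 727\right) - -3 = -1263 + 3 = -1260$)
$D - \left(- \frac{394}{1075} + \frac{58}{R{\left(2,18 \right)}}\right) = -1260 - \left(- \frac{394}{1075} + \frac{58}{2}\right) = -1260 - \left(\left(-394\right) \frac{1}{1075} + 58 \cdot \frac{1}{2}\right) = -1260 - \left(- \frac{394}{1075} + 29\right) = -1260 - \frac{30781}{1075} = - \frac{1385281}{1075}$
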